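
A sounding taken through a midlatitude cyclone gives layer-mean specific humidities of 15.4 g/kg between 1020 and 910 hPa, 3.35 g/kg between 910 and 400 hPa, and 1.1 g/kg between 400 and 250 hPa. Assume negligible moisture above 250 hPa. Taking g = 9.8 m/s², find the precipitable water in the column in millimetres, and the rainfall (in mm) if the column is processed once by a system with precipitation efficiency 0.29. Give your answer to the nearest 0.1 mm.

PW ≈ 36.4 mm; rainfall ≈ 10.6 mm

Precipitable water is the column-integrated vapour mass per unit area: PW = (1/g) Σ q̄ Δp, with q in kg/kg and Δp in Pa (1 kg/m² of water = 1 mm).
Layer 1020–910 hPa: Δp = 110 hPa = 11000 Pa, q̄ = 0.0154 kg/kg → 0.0154 × 11000 / 9.8 = 17.29 mm
Layer 910–400 hPa: Δp = 510 hPa = 51000 Pa, q̄ = 0.00335 kg/kg → 0.00335 × 51000 / 9.8 = 17.43 mm
Layer 400–250 hPa: Δp = 150 hPa = 15000 Pa, q̄ = 0.0011 kg/kg → 0.0011 × 15000 / 9.8 = 1.68 mm
PW = 17.29 + 17.43 + 1.68 = 36.40 ≈ 36.4 mm.
Rainfall = ε × PW = 0.29 × 36.4 = 10.6 mm.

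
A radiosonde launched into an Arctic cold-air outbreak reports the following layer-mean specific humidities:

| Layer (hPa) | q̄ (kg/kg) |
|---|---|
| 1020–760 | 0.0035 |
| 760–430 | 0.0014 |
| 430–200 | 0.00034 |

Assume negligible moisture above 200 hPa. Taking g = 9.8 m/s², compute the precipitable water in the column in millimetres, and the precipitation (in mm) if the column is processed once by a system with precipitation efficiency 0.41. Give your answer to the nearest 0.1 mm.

Precipitable water is the column-integrated vapour mass per unit area: PW = (1/g) Σ q̄ Δp, with q in kg/kg and Δp in Pa (1 kg/m² of water = 1 mm).
Layer 1020–760 hPa: Δp = 260 hPa = 26000 Pa, q̄ = 0.0035 kg/kg → 0.0035 × 26000 / 9.8 = 9.29 mm
Layer 760–430 hPa: Δp = 330 hPa = 33000 Pa, q̄ = 0.0014 kg/kg → 0.0014 × 33000 / 9.8 = 4.71 mm
Layer 430–200 hPa: Δp = 230 hPa = 23000 Pa, q̄ = 0.00034 kg/kg → 0.00034 × 23000 / 9.8 = 0.80 mm
PW = 9.29 + 4.71 + 0.80 = 14.80 ≈ 14.8 mm.
Precipitation = ε × PW = 0.41 × 14.8 = 6.1 mm.

PW ≈ 14.8 mm; precipitation ≈ 6.1 mm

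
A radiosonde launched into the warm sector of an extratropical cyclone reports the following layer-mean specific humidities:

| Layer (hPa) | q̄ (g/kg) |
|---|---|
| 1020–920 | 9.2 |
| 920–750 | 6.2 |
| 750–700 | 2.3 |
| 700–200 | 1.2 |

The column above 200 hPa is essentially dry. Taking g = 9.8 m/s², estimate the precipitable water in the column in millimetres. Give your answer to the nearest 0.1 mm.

PW ≈ 27.4 mm

Precipitable water is the column-integrated vapour mass per unit area: PW = (1/g) Σ q̄ Δp, with q in kg/kg and Δp in Pa (1 kg/m² of water = 1 mm).
Layer 1020–920 hPa: Δp = 100 hPa = 10000 Pa, q̄ = 0.0092 kg/kg → 0.0092 × 10000 / 9.8 = 9.39 mm
Layer 920–750 hPa: Δp = 170 hPa = 17000 Pa, q̄ = 0.0062 kg/kg → 0.0062 × 17000 / 9.8 = 10.76 mm
Layer 750–700 hPa: Δp = 50 hPa = 5000 Pa, q̄ = 0.0023 kg/kg → 0.0023 × 5000 / 9.8 = 1.17 mm
Layer 700–200 hPa: Δp = 500 hPa = 50000 Pa, q̄ = 0.0012 kg/kg → 0.0012 × 50000 / 9.8 = 6.12 mm
PW = 9.39 + 10.76 + 1.17 + 6.12 = 27.44 ≈ 27.4 mm.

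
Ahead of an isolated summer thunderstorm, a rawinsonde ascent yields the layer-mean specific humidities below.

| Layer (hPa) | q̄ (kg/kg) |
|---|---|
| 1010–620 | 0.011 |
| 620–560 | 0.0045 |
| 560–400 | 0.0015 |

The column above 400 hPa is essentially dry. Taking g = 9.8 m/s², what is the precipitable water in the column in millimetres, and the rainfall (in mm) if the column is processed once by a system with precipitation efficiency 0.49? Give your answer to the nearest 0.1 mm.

Precipitable water is the column-integrated vapour mass per unit area: PW = (1/g) Σ q̄ Δp, with q in kg/kg and Δp in Pa (1 kg/m² of water = 1 mm).
Layer 1010–620 hPa: Δp = 390 hPa = 39000 Pa, q̄ = 0.011 kg/kg → 0.011 × 39000 / 9.8 = 43.78 mm
Layer 620–560 hPa: Δp = 60 hPa = 6000 Pa, q̄ = 0.0045 kg/kg → 0.0045 × 6000 / 9.8 = 2.76 mm
Layer 560–400 hPa: Δp = 160 hPa = 16000 Pa, q̄ = 0.0015 kg/kg → 0.0015 × 16000 / 9.8 = 2.45 mm
PW = 43.78 + 2.76 + 2.45 = 48.99 ≈ 49.0 mm.
Rainfall = ε × PW = 0.49 × 49.0 = 24.0 mm.

PW ≈ 49.0 mm; rainfall ≈ 24.0 mm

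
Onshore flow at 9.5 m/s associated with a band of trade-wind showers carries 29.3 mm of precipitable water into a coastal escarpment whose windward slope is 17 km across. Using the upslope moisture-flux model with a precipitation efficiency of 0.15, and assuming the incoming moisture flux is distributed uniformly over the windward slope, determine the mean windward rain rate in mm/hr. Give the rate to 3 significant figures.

Incoming column moisture flux per unit ridge length: F = V × PW = 9.5 × 29.3 = 278.35 mm·m/s.
Spread over the 17 km slope with efficiency ε = 0.15: R = ε·F/W = 0.15 × 278.35 / 17000 m = 2.456e-03 mm/s.
R = 2.456e-03 × 3600 = 8.84 mm/hr.

R ≈ 8.84 mm/hr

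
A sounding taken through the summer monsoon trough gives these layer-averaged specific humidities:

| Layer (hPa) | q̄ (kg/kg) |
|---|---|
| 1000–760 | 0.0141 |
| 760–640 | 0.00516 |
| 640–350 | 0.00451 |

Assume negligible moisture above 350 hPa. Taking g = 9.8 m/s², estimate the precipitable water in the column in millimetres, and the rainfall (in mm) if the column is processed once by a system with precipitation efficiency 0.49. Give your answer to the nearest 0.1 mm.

Precipitable water is the column-integrated vapour mass per unit area: PW = (1/g) Σ q̄ Δp, with q in kg/kg and Δp in Pa (1 kg/m² of water = 1 mm).
Layer 1000–760 hPa: Δp = 240 hPa = 24000 Pa, q̄ = 0.0141 kg/kg → 0.0141 × 24000 / 9.8 = 34.53 mm
Layer 760–640 hPa: Δp = 120 hPa = 12000 Pa, q̄ = 0.00516 kg/kg → 0.00516 × 12000 / 9.8 = 6.32 mm
Layer 640–350 hPa: Δp = 290 hPa = 29000 Pa, q̄ = 0.00451 kg/kg → 0.00451 × 29000 / 9.8 = 13.35 mm
PW = 34.53 + 6.32 + 13.35 = 54.20 ≈ 54.2 mm.
Rainfall = ε × PW = 0.49 × 54.2 = 26.6 mm.

PW ≈ 54.2 mm; rainfall ≈ 26.6 mm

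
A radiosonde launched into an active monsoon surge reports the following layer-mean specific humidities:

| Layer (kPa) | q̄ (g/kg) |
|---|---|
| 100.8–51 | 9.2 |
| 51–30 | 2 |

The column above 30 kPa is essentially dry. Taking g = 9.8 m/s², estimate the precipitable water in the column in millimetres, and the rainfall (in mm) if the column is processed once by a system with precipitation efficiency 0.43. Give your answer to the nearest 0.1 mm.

Precipitable water is the column-integrated vapour mass per unit area: PW = (1/g) Σ q̄ Δp, with q in kg/kg and Δp in Pa (1 kg/m² of water = 1 mm).
Layer 100.8–51 kPa: Δp = 498 hPa = 49800 Pa, q̄ = 0.0092 kg/kg → 0.0092 × 49800 / 9.8 = 46.75 mm
Layer 51–30 kPa: Δp = 210 hPa = 21000 Pa, q̄ = 0.002 kg/kg → 0.002 × 21000 / 9.8 = 4.29 mm
PW = 46.75 + 4.29 = 51.04 ≈ 51.0 mm.
Rainfall = ε × PW = 0.43 × 51.0 = 21.9 mm.

PW ≈ 51.0 mm; rainfall ≈ 21.9 mm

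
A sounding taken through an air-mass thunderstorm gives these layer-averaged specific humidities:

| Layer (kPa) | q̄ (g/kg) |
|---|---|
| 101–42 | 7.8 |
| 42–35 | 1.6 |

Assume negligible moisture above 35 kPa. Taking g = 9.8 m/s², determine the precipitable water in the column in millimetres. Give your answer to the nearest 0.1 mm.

Precipitable water is the column-integrated vapour mass per unit area: PW = (1/g) Σ q̄ Δp, with q in kg/kg and Δp in Pa (1 kg/m² of water = 1 mm).
Layer 101–42 kPa: Δp = 590 hPa = 59000 Pa, q̄ = 0.0078 kg/kg → 0.0078 × 59000 / 9.8 = 46.96 mm
Layer 42–35 kPa: Δp = 70 hPa = 7000 Pa, q̄ = 0.0016 kg/kg → 0.0016 × 7000 / 9.8 = 1.14 mm
PW = 46.96 + 1.14 = 48.10 ≈ 48.1 mm.

PW ≈ 48.1 mm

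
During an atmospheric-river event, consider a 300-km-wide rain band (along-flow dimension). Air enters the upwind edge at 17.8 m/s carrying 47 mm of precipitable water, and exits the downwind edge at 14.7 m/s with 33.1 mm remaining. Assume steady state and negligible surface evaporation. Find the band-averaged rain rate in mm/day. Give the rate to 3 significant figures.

Column moisture flux per unit crosswind length is F = V × PW.
Inflow: F_in = 17.8 × 47 = 836.6 mm·m/s
Outflow: F_out = 14.7 × 33.1 = 486.57 mm·m/s
Steady-state rate R = (F_in − F_out)/L = (836.6 − 486.57) / 300000 m = 1.167e-03 mm/s.
R = 1.167e-03 × 3600 × 24 = 101 mm/day.

R ≈ 101 mm/day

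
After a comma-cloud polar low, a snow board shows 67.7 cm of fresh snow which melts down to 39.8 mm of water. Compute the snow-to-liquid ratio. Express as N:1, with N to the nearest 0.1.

ratio ≈ 17.0

Ratio = snow depth / SWE = 677 mm / 39.8 mm = 17.0, i.e. 17.0:1.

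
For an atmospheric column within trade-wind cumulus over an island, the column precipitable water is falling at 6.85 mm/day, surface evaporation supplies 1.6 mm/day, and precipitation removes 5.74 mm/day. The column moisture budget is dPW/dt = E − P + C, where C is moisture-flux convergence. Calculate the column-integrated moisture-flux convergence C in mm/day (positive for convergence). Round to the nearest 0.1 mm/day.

dPW/dt = -6.85 mm/day.
C = dPW/dt − E + P = (-6.85) − 1.6 + 5.74 = -2.7 mm/day.

C ≈ -2.7 mm/day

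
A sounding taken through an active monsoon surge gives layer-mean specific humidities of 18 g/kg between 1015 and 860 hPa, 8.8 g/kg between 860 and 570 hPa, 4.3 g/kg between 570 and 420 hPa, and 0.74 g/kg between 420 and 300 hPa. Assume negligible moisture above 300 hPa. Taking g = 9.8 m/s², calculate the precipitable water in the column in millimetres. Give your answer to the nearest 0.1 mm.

PW ≈ 62.0 mm

Precipitable water is the column-integrated vapour mass per unit area: PW = (1/g) Σ q̄ Δp, with q in kg/kg and Δp in Pa (1 kg/m² of water = 1 mm).
Layer 1015–860 hPa: Δp = 155 hPa = 15500 Pa, q̄ = 0.018 kg/kg → 0.018 × 15500 / 9.8 = 28.47 mm
Layer 860–570 hPa: Δp = 290 hPa = 29000 Pa, q̄ = 0.0088 kg/kg → 0.0088 × 29000 / 9.8 = 26.04 mm
Layer 570–420 hPa: Δp = 150 hPa = 15000 Pa, q̄ = 0.0043 kg/kg → 0.0043 × 15000 / 9.8 = 6.58 mm
Layer 420–300 hPa: Δp = 120 hPa = 12000 Pa, q̄ = 0.00074 kg/kg → 0.00074 × 12000 / 9.8 = 0.91 mm
PW = 28.47 + 26.04 + 6.58 + 0.91 = 62.00 ≈ 62.0 mm.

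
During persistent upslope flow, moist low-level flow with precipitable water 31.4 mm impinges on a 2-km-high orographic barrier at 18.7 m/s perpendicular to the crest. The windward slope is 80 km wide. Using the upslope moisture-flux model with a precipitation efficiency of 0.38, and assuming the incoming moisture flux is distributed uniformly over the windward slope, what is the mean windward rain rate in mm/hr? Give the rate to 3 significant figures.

Incoming column moisture flux per unit ridge length: F = V × PW = 18.7 × 31.4 = 587.18 mm·m/s.
Spread over the 80 km slope with efficiency ε = 0.38: R = ε·F/W = 0.38 × 587.18 / 80000 m = 2.789e-03 mm/s.
R = 2.789e-03 × 3600 = 10.0 mm/hr.

R ≈ 10.0 mm/hr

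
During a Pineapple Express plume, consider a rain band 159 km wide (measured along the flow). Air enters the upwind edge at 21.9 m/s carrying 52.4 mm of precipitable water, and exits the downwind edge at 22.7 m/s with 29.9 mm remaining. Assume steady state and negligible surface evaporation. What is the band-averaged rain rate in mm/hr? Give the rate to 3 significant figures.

Column moisture flux per unit crosswind length is F = V × PW.
Inflow: F_in = 21.9 × 52.4 = 1147.56 mm·m/s
Outflow: F_out = 22.7 × 29.9 = 678.73 mm·m/s
Steady-state rate R = (F_in − F_out)/L = (1147.56 − 678.73) / 159000 m = 2.949e-03 mm/s.
R = 2.949e-03 × 3600 = 10.6 mm/hr.

R ≈ 10.6 mm/hr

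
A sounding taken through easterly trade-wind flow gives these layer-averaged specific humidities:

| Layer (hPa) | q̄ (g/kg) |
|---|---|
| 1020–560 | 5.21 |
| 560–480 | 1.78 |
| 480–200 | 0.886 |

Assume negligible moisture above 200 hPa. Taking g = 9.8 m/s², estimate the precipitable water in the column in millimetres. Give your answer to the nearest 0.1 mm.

Precipitable water is the column-integrated vapour mass per unit area: PW = (1/g) Σ q̄ Δp, with q in kg/kg and Δp in Pa (1 kg/m² of water = 1 mm).
Layer 1020–560 hPa: Δp = 460 hPa = 46000 Pa, q̄ = 0.00521 kg/kg → 0.00521 × 46000 / 9.8 = 24.46 mm
Layer 560–480 hPa: Δp = 80 hPa = 8000 Pa, q̄ = 0.00178 kg/kg → 0.00178 × 8000 / 9.8 = 1.45 mm
Layer 480–200 hPa: Δp = 280 hPa = 28000 Pa, q̄ = 0.000886 kg/kg → 0.000886 × 28000 / 9.8 = 2.53 mm
PW = 24.46 + 1.45 + 2.53 = 28.44 ≈ 28.4 mm.

PW ≈ 28.4 mm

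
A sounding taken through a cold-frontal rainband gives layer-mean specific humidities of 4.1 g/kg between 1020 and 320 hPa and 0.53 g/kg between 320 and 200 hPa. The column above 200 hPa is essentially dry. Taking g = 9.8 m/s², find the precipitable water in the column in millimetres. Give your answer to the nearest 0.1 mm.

PW ≈ 29.9 mm

Precipitable water is the column-integrated vapour mass per unit area: PW = (1/g) Σ q̄ Δp, with q in kg/kg and Δp in Pa (1 kg/m² of water = 1 mm).
Layer 1020–320 hPa: Δp = 700 hPa = 70000 Pa, q̄ = 0.0041 kg/kg → 0.0041 × 70000 / 9.8 = 29.29 mm
Layer 320–200 hPa: Δp = 120 hPa = 12000 Pa, q̄ = 0.00053 kg/kg → 0.00053 × 12000 / 9.8 = 0.65 mm
PW = 29.29 + 0.65 = 29.94 ≈ 29.9 mm.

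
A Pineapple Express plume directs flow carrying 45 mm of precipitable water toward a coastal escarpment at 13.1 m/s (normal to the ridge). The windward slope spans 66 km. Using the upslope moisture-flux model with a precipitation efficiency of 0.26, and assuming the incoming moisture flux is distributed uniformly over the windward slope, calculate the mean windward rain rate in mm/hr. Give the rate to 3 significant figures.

R ≈ 8.36 mm/hr

Incoming column moisture flux per unit ridge length: F = V × PW = 13.1 × 45 = 589.5 mm·m/s.
Spread over the 66 km slope with efficiency ε = 0.26: R = ε·F/W = 0.26 × 589.5 / 66000 m = 2.322e-03 mm/s.
R = 2.322e-03 × 3600 = 8.36 mm/hr.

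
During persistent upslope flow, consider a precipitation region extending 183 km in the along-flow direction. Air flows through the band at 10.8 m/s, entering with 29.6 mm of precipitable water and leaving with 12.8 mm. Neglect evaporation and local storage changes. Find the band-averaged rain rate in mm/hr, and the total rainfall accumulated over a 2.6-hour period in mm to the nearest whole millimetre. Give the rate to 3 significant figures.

R ≈ 3.57 mm/hr; total ≈ 9 mm

Column moisture flux per unit crosswind length is F = V × PW.
Inflow: F_in = 10.8 × 29.6 = 319.68 mm·m/s
Outflow: F_out = 10.8 × 12.8 = 138.24 mm·m/s
Steady-state rate R = (F_in − F_out)/L = (319.68 − 138.24) / 183000 m = 9.915e-04 mm/s.
R = 9.915e-04 × 3600 = 3.57 mm/hr.
Over 2.6 h: total = 3.57 × 2.6 = 9.282 ≈ 9 mm.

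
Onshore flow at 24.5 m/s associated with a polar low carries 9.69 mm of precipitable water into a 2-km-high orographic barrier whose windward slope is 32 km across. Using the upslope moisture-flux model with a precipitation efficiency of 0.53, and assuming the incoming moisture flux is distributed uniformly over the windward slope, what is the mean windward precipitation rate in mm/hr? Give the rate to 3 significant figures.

R ≈ 14.2 mm/hr

Incoming column moisture flux per unit ridge length: F = V × PW = 24.5 × 9.69 = 237.405 mm·m/s.
Spread over the 32 km slope with efficiency ε = 0.53: R = ε·F/W = 0.53 × 237.405 / 32000 m = 3.932e-03 mm/s.
R = 3.932e-03 × 3600 = 14.2 mm/hr.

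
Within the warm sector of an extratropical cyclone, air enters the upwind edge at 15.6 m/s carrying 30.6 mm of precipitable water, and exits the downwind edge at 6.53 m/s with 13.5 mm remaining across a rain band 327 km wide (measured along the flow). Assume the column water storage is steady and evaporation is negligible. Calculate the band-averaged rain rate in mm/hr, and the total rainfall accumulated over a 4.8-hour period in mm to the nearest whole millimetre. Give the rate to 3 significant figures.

R ≈ 4.28 mm/hr; total ≈ 21 mm

Column moisture flux per unit crosswind length is F = V × PW.
Inflow: F_in = 15.6 × 30.6 = 477.36 mm·m/s
Outflow: F_out = 6.53 × 13.5 = 88.155 mm·m/s
Steady-state rate R = (F_in − F_out)/L = (477.36 − 88.155) / 327000 m = 1.190e-03 mm/s.
R = 1.190e-03 × 3600 = 4.28 mm/hr.
Over 4.8 h: total = 4.28 × 4.8 = 20.544 ≈ 21 mm.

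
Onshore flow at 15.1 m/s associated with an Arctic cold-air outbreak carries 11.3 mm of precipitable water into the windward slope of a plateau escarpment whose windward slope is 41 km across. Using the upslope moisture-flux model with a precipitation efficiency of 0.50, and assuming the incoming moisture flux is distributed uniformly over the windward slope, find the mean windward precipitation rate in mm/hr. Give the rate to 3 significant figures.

Incoming column moisture flux per unit ridge length: F = V × PW = 15.1 × 11.3 = 170.63 mm·m/s.
Spread over the 41 km slope with efficiency ε = 0.50: R = ε·F/W = 0.50 × 170.63 / 41000 m = 2.081e-03 mm/s.
R = 2.081e-03 × 3600 = 7.49 mm/hr.

R ≈ 7.49 mm/hr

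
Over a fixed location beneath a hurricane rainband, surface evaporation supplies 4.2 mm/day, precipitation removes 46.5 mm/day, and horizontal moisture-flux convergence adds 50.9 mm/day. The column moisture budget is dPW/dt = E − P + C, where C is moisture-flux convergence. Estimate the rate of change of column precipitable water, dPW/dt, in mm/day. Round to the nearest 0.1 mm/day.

dPW/dt = E − P + C = 4.2 − 46.5 + (50.9) = 8.6 mm/day.

dPW/dt ≈ 8.6 mm/day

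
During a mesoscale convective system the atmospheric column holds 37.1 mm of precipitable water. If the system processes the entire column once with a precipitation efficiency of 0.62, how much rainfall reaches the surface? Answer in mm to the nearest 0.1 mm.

Rainfall = ε × PW = 0.62 × 37.1 = 23.0 mm.

rainfall ≈ 23.0 mm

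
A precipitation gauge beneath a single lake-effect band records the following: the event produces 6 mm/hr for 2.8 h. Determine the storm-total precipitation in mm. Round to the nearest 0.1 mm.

Total = Σ Rᵢ Δtᵢ = 6 × 2.8
      = 16.8 = 16.8 mm.

total ≈ 16.8 mm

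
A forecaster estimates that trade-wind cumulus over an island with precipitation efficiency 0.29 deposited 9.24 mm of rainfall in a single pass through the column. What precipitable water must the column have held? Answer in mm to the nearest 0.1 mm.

PW = rainfall / ε = 9.24 / 0.29 = 31.9 mm.

PW ≈ 31.9 mm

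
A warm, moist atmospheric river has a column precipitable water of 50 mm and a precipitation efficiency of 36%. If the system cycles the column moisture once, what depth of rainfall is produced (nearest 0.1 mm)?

rainfall ≈ 18.0 mm

Rainfall = ε × PW = 0.36 × 50 = 18.0 mm.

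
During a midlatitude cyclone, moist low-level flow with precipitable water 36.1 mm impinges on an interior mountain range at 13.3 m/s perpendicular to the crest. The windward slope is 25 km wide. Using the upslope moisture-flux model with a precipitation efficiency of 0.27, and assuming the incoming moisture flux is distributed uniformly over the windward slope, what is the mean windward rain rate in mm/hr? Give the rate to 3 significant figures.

R ≈ 18.7 mm/hr

Incoming column moisture flux per unit ridge length: F = V × PW = 13.3 × 36.1 = 480.13 mm·m/s.
Spread over the 25 km slope with efficiency ε = 0.27: R = ε·F/W = 0.27 × 480.13 / 25000 m = 5.185e-03 mm/s.
R = 5.185e-03 × 3600 = 18.7 mm/hr.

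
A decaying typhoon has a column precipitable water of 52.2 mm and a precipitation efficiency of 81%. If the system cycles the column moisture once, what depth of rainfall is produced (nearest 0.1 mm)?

Rainfall = ε × PW = 0.81 × 52.2 = 42.3 mm.

rainfall ≈ 42.3 mm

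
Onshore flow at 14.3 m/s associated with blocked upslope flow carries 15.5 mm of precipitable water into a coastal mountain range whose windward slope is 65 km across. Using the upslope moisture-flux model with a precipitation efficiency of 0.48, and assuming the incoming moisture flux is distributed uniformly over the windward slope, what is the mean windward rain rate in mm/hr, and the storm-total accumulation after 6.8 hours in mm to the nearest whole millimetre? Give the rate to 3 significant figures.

R ≈ 5.89 mm/hr; total ≈ 40 mm

Incoming column moisture flux per unit ridge length: F = V × PW = 14.3 × 15.5 = 221.65 mm·m/s.
Spread over the 65 km slope with efficiency ε = 0.48: R = ε·F/W = 0.48 × 221.65 / 65000 m = 1.637e-03 mm/s.
R = 1.637e-03 × 3600 = 5.89 mm/hr.
Over 6.8 h: total = 5.89 × 6.8 = 40.052 ≈ 40 mm.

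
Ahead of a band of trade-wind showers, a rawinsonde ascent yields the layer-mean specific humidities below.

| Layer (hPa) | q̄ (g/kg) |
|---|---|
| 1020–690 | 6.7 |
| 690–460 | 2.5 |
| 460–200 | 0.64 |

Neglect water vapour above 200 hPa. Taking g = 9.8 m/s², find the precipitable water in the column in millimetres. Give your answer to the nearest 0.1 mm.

Precipitable water is the column-integrated vapour mass per unit area: PW = (1/g) Σ q̄ Δp, with q in kg/kg and Δp in Pa (1 kg/m² of water = 1 mm).
Layer 1020–690 hPa: Δp = 330 hPa = 33000 Pa, q̄ = 0.0067 kg/kg → 0.0067 × 33000 / 9.8 = 22.56 mm
Layer 690–460 hPa: Δp = 230 hPa = 23000 Pa, q̄ = 0.0025 kg/kg → 0.0025 × 23000 / 9.8 = 5.87 mm
Layer 460–200 hPa: Δp = 260 hPa = 26000 Pa, q̄ = 0.00064 kg/kg → 0.00064 × 26000 / 9.8 = 1.70 mm
PW = 22.56 + 5.87 + 1.70 = 30.13 ≈ 30.1 mm.

PW ≈ 30.1 mm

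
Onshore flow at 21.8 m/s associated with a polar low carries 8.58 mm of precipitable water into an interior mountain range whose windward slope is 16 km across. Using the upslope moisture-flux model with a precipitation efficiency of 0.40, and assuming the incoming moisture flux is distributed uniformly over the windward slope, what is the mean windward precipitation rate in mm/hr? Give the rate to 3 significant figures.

Incoming column moisture flux per unit ridge length: F = V × PW = 21.8 × 8.58 = 187.044 mm·m/s.
Spread over the 16 km slope with efficiency ε = 0.40: R = ε·F/W = 0.40 × 187.044 / 16000 m = 4.676e-03 mm/s.
R = 4.676e-03 × 3600 = 16.8 mm/hr.

R ≈ 16.8 mm/hr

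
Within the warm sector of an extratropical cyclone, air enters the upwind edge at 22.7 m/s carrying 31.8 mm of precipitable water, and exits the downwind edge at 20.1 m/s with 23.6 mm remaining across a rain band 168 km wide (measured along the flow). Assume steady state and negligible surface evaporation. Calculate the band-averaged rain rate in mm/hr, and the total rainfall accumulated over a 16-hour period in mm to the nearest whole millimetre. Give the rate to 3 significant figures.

R ≈ 5.30 mm/hr; total ≈ 85 mm

Column moisture flux per unit crosswind length is F = V × PW.
Inflow: F_in = 22.7 × 31.8 = 721.86 mm·m/s
Outflow: F_out = 20.1 × 23.6 = 474.36 mm·m/s
Steady-state rate R = (F_in − F_out)/L = (721.86 − 474.36) / 168000 m = 1.473e-03 mm/s.
R = 1.473e-03 × 3600 = 5.30 mm/hr.
Over 16 h: total = 5.30 × 16 = 84.8 ≈ 85 mm.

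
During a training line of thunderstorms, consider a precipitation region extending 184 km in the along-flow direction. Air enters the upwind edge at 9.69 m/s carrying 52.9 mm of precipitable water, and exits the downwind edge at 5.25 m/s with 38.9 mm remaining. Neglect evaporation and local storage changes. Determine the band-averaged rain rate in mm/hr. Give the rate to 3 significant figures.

Column moisture flux per unit crosswind length is F = V × PW.
Inflow: F_in = 9.69 × 52.9 = 512.601 mm·m/s
Outflow: F_out = 5.25 × 38.9 = 204.225 mm·m/s
Steady-state rate R = (F_in − F_out)/L = (512.601 − 204.225) / 184000 m = 1.676e-03 mm/s.
R = 1.676e-03 × 3600 = 6.03 mm/hr.

R ≈ 6.03 mm/hr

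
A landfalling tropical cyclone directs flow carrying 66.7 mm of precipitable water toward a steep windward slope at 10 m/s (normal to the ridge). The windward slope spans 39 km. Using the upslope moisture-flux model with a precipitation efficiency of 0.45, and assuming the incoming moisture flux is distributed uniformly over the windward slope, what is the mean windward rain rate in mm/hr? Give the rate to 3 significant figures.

R ≈ 27.7 mm/hr

Incoming column moisture flux per unit ridge length: F = V × PW = 10 × 66.7 = 667 mm·m/s.
Spread over the 39 km slope with efficiency ε = 0.45: R = ε·F/W = 0.45 × 667 / 39000 m = 7.696e-03 mm/s.
R = 7.696e-03 × 3600 = 27.7 mm/hr.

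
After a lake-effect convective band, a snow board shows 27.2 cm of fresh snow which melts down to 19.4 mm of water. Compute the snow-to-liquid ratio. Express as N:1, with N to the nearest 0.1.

Ratio = snow depth / SWE = 272 mm / 19.4 mm = 14.0, i.e. 14.0:1.

ratio ≈ 14.0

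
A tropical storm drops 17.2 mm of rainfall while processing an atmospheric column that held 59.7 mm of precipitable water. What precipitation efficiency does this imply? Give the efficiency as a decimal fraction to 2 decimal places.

ε ≈ 0.29

ε = rainfall / PW = 17.2 / 59.7 = 0.29.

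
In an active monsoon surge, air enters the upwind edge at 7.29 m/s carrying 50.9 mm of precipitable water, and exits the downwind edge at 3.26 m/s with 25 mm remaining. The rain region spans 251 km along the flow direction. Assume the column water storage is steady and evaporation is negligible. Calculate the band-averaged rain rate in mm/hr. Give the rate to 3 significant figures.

Column moisture flux per unit crosswind length is F = V × PW.
Inflow: F_in = 7.29 × 50.9 = 371.061 mm·m/s
Outflow: F_out = 3.26 × 25 = 81.5 mm·m/s
Steady-state rate R = (F_in − F_out)/L = (371.061 − 81.5) / 251000 m = 1.154e-03 mm/s.
R = 1.154e-03 × 3600 = 4.15 mm/hr.

R ≈ 4.15 mm/hr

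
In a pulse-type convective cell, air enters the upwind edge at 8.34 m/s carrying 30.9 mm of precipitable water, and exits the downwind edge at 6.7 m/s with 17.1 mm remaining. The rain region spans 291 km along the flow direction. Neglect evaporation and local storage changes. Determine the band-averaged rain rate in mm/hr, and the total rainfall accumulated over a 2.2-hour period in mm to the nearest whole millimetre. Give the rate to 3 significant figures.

Column moisture flux per unit crosswind length is F = V × PW.
Inflow: F_in = 8.34 × 30.9 = 257.706 mm·m/s
Outflow: F_out = 6.7 × 17.1 = 114.57 mm·m/s
Steady-state rate R = (F_in − F_out)/L = (257.706 − 114.57) / 291000 m = 4.919e-04 mm/s.
R = 4.919e-04 × 3600 = 1.77 mm/hr.
Over 2.2 h: total = 1.77 × 2.2 = 3.894 ≈ 4 mm.

R ≈ 1.77 mm/hr; total ≈ 4 mm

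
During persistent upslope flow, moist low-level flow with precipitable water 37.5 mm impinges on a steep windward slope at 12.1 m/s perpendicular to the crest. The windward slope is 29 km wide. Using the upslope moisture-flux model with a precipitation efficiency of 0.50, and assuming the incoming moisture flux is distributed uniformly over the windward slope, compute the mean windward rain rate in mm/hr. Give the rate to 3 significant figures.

R ≈ 28.2 mm/hr

Incoming column moisture flux per unit ridge length: F = V × PW = 12.1 × 37.5 = 453.75 mm·m/s.
Spread over the 29 km slope with efficiency ε = 0.50: R = ε·F/W = 0.50 × 453.75 / 29000 m = 7.823e-03 mm/s.
R = 7.823e-03 × 3600 = 28.2 mm/hr.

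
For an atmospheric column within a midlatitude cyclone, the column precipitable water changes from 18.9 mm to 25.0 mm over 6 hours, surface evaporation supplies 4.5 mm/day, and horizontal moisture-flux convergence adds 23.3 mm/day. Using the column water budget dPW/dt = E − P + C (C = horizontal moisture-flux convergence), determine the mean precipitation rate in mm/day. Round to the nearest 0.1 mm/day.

P ≈ 3.4 mm/day

dPW/dt = (25.0 − 18.9) mm / (6/24 day) = +24.400 mm/day.
P = E + C − dPW/dt = 4.5 + (23.3) − (+24.400) = 3.4 mm/day.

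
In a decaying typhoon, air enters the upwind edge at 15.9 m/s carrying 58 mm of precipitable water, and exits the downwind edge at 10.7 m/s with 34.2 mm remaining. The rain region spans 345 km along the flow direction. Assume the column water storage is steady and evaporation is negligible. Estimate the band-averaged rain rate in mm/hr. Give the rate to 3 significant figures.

Column moisture flux per unit crosswind length is F = V × PW.
Inflow: F_in = 15.9 × 58 = 922.2 mm·m/s
Outflow: F_out = 10.7 × 34.2 = 365.94 mm·m/s
Steady-state rate R = (F_in − F_out)/L = (922.2 − 365.94) / 345000 m = 1.612e-03 mm/s.
R = 1.612e-03 × 3600 = 5.80 mm/hr.

R ≈ 5.80 mm/hr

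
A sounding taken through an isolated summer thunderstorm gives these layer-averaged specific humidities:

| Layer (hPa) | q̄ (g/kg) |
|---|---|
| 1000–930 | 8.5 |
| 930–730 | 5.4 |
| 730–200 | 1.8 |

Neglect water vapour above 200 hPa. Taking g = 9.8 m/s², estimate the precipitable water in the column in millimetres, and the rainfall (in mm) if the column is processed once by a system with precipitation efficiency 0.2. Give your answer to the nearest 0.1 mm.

PW ≈ 26.8 mm; rainfall ≈ 5.4 mm

Precipitable water is the column-integrated vapour mass per unit area: PW = (1/g) Σ q̄ Δp, with q in kg/kg and Δp in Pa (1 kg/m² of water = 1 mm).
Layer 1000–930 hPa: Δp = 70 hPa = 7000 Pa, q̄ = 0.0085 kg/kg → 0.0085 × 7000 / 9.8 = 6.07 mm
Layer 930–730 hPa: Δp = 200 hPa = 20000 Pa, q̄ = 0.0054 kg/kg → 0.0054 × 20000 / 9.8 = 11.02 mm
Layer 730–200 hPa: Δp = 530 hPa = 53000 Pa, q̄ = 0.0018 kg/kg → 0.0018 × 53000 / 9.8 = 9.73 mm
PW = 6.07 + 11.02 + 9.73 = 26.82 ≈ 26.8 mm.
Rainfall = ε × PW = 0.2 × 26.8 = 5.4 mm.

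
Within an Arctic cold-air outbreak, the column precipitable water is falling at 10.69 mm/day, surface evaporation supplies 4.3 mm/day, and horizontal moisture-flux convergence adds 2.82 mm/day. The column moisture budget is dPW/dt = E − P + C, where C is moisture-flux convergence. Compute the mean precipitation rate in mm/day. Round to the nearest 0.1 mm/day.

dPW/dt = -10.69 mm/day.
P = E + C − dPW/dt = 4.3 + (2.82) − (-10.69) = 17.8 mm/day.

P ≈ 17.8 mm/day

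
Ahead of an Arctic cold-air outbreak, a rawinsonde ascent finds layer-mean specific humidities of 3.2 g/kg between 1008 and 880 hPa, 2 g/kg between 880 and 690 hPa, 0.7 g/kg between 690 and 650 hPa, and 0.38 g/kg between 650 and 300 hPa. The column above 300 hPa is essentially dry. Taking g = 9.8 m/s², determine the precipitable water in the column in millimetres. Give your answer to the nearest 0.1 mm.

PW ≈ 9.7 mm

Precipitable water is the column-integrated vapour mass per unit area: PW = (1/g) Σ q̄ Δp, with q in kg/kg and Δp in Pa (1 kg/m² of water = 1 mm).
Layer 1008–880 hPa: Δp = 128 hPa = 12800 Pa, q̄ = 0.0032 kg/kg → 0.0032 × 12800 / 9.8 = 4.18 mm
Layer 880–690 hPa: Δp = 190 hPa = 19000 Pa, q̄ = 0.002 kg/kg → 0.002 × 19000 / 9.8 = 3.88 mm
Layer 690–650 hPa: Δp = 40 hPa = 4000 Pa, q̄ = 0.0007 kg/kg → 0.0007 × 4000 / 9.8 = 0.29 mm
Layer 650–300 hPa: Δp = 350 hPa = 35000 Pa, q̄ = 0.00038 kg/kg → 0.00038 × 35000 / 9.8 = 1.36 mm
PW = 4.18 + 3.88 + 0.29 + 1.36 = 9.71 ≈ 9.7 mm.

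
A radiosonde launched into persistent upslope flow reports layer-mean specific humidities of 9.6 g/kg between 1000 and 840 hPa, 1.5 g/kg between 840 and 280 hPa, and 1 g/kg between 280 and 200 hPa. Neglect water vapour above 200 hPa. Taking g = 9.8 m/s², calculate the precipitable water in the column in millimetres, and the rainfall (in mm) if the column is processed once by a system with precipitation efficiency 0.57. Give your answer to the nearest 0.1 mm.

PW ≈ 25.1 mm; rainfall ≈ 14.3 mm

Precipitable water is the column-integrated vapour mass per unit area: PW = (1/g) Σ q̄ Δp, with q in kg/kg and Δp in Pa (1 kg/m² of water = 1 mm).
Layer 1000–840 hPa: Δp = 160 hPa = 16000 Pa, q̄ = 0.0096 kg/kg → 0.0096 × 16000 / 9.8 = 15.67 mm
Layer 840–280 hPa: Δp = 560 hPa = 56000 Pa, q̄ = 0.0015 kg/kg → 0.0015 × 56000 / 9.8 = 8.57 mm
Layer 280–200 hPa: Δp = 80 hPa = 8000 Pa, q̄ = 0.001 kg/kg → 0.001 × 8000 / 9.8 = 0.82 mm
PW = 15.67 + 8.57 + 0.82 = 25.06 ≈ 25.1 mm.
Rainfall = ε × PW = 0.57 × 25.1 = 14.3 mm.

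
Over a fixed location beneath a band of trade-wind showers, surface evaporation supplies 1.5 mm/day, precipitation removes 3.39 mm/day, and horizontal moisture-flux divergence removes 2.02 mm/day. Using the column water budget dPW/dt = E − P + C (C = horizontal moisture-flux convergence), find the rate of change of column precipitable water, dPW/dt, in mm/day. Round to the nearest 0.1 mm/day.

dPW/dt ≈ -3.9 mm/day

dPW/dt = E − P + C = 1.5 − 3.39 + (-2.02) = -3.9 mm/day.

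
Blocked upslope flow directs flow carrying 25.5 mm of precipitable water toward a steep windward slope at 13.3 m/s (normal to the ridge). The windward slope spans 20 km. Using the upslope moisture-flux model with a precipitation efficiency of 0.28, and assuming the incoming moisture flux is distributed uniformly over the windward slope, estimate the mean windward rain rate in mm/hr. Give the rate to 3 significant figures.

R ≈ 17.1 mm/hr

Incoming column moisture flux per unit ridge length: F = V × PW = 13.3 × 25.5 = 339.15 mm·m/s.
Spread over the 20 km slope with efficiency ε = 0.28: R = ε·F/W = 0.28 × 339.15 / 20000 m = 4.748e-03 mm/s.
R = 4.748e-03 × 3600 = 17.1 mm/hr.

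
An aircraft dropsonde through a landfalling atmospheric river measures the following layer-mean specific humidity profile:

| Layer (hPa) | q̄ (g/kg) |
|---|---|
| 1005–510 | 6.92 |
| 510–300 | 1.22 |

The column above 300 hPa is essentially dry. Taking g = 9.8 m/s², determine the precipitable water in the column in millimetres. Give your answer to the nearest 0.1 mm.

Precipitable water is the column-integrated vapour mass per unit area: PW = (1/g) Σ q̄ Δp, with q in kg/kg and Δp in Pa (1 kg/m² of water = 1 mm).
Layer 1005–510 hPa: Δp = 495 hPa = 49500 Pa, q̄ = 0.00692 kg/kg → 0.00692 × 49500 / 9.8 = 34.95 mm
Layer 510–300 hPa: Δp = 210 hPa = 21000 Pa, q̄ = 0.00122 kg/kg → 0.00122 × 21000 / 9.8 = 2.61 mm
PW = 34.95 + 2.61 = 37.56 ≈ 37.6 mm.

PW ≈ 37.6 mm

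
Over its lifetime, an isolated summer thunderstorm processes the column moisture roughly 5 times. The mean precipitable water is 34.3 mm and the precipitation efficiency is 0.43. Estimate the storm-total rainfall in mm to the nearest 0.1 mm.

Each cycle deposits ε × PW = 0.43 × 34.3 = 14.749 mm.
Over 5 cycles: 5 × 14.749 = 73.7 mm.

rainfall ≈ 73.7 mm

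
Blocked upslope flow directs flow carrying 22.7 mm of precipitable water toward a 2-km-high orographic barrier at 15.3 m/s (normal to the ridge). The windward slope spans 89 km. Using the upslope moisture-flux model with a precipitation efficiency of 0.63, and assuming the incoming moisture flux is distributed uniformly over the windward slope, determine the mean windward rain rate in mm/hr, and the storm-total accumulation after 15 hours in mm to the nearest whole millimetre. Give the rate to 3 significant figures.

R ≈ 8.85 mm/hr; total ≈ 133 mm

Incoming column moisture flux per unit ridge length: F = V × PW = 15.3 × 22.7 = 347.31 mm·m/s.
Spread over the 89 km slope with efficiency ε = 0.63: R = ε·F/W = 0.63 × 347.31 / 89000 m = 2.458e-03 mm/s.
R = 2.458e-03 × 3600 = 8.85 mm/hr.
Over 15 h: total = 8.85 × 15 = 132.75 ≈ 133 mm.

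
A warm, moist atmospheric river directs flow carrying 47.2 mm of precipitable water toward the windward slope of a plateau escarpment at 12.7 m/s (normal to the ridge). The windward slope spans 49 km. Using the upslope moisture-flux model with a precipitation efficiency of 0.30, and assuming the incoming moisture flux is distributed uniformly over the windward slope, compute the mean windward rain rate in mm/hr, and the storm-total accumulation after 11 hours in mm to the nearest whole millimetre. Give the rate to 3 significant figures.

Incoming column moisture flux per unit ridge length: F = V × PW = 12.7 × 47.2 = 599.44 mm·m/s.
Spread over the 49 km slope with efficiency ε = 0.30: R = ε·F/W = 0.30 × 599.44 / 49000 m = 3.670e-03 mm/s.
R = 3.670e-03 × 3600 = 13.2 mm/hr.
Over 11 h: total = 13.2 × 11 = 145.2 ≈ 145 mm.

R ≈ 13.2 mm/hr; total ≈ 145 mm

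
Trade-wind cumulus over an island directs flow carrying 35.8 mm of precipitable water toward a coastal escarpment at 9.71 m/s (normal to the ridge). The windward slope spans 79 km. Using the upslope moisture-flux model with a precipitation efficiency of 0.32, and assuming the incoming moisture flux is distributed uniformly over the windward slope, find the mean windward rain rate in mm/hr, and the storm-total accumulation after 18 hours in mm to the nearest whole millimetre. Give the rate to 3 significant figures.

R ≈ 5.07 mm/hr; total ≈ 91 mm

Incoming column moisture flux per unit ridge length: F = V × PW = 9.71 × 35.8 = 347.618 mm·m/s.
Spread over the 79 km slope with efficiency ε = 0.32: R = ε·F/W = 0.32 × 347.618 / 79000 m = 1.408e-03 mm/s.
R = 1.408e-03 × 3600 = 5.07 mm/hr.
Over 18 h: total = 5.07 × 18 = 91.26 ≈ 91 mm.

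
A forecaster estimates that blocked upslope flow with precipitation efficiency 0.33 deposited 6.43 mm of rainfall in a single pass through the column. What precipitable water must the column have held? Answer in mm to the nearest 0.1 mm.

PW = rainfall / ε = 6.43 / 0.33 = 19.5 mm.

PW ≈ 19.5 mm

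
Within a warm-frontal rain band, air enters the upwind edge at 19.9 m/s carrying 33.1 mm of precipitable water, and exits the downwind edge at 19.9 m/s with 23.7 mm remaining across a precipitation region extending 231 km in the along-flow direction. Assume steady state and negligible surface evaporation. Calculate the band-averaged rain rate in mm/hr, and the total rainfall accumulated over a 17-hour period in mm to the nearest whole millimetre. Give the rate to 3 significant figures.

Column moisture flux per unit crosswind length is F = V × PW.
Inflow: F_in = 19.9 × 33.1 = 658.69 mm·m/s
Outflow: F_out = 19.9 × 23.7 = 471.63 mm·m/s
Steady-state rate R = (F_in − F_out)/L = (658.69 − 471.63) / 231000 m = 8.098e-04 mm/s.
R = 8.098e-04 × 3600 = 2.92 mm/hr.
Over 17 h: total = 2.92 × 17 = 49.64 ≈ 50 mm.

R ≈ 2.92 mm/hr; total ≈ 50 mm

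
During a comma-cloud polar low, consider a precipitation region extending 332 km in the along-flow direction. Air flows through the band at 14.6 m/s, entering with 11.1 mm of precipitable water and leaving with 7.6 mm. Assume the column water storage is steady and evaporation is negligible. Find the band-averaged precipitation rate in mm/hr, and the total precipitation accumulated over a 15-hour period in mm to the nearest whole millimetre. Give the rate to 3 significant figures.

Column moisture flux per unit crosswind length is F = V × PW.
Inflow: F_in = 14.6 × 11.1 = 162.06 mm·m/s
Outflow: F_out = 14.6 × 7.6 = 110.96 mm·m/s
Steady-state rate R = (F_in − F_out)/L = (162.06 − 110.96) / 332000 m = 1.539e-04 mm/s.
R = 1.539e-04 × 3600 = 0.554 mm/hr.
Over 15 h: total = 0.554 × 15 = 8.31 ≈ 8 mm.

R ≈ 0.554 mm/hr; total ≈ 8 mm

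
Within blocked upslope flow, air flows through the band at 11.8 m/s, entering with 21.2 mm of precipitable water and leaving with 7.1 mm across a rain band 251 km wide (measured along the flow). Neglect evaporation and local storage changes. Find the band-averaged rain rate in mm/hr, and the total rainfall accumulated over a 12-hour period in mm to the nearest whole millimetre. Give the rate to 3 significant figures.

Column moisture flux per unit crosswind length is F = V × PW.
Inflow: F_in = 11.8 × 21.2 = 250.16 mm·m/s
Outflow: F_out = 11.8 × 7.1 = 83.78 mm·m/s
Steady-state rate R = (F_in − F_out)/L = (250.16 − 83.78) / 251000 m = 6.629e-04 mm/s.
R = 6.629e-04 × 3600 = 2.39 mm/hr.
Over 12 h: total = 2.39 × 12 = 28.68 ≈ 29 mm.

R ≈ 2.39 mm/hr; total ≈ 29 mm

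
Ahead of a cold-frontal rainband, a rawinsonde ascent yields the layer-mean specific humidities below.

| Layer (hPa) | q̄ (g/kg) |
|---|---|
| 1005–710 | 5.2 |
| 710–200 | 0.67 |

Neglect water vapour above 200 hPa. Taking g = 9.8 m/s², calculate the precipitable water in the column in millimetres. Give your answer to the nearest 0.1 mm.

PW ≈ 19.1 mm

Precipitable water is the column-integrated vapour mass per unit area: PW = (1/g) Σ q̄ Δp, with q in kg/kg and Δp in Pa (1 kg/m² of water = 1 mm).
Layer 1005–710 hPa: Δp = 295 hPa = 29500 Pa, q̄ = 0.0052 kg/kg → 0.0052 × 29500 / 9.8 = 15.65 mm
Layer 710–200 hPa: Δp = 510 hPa = 51000 Pa, q̄ = 0.00067 kg/kg → 0.00067 × 51000 / 9.8 = 3.49 mm
PW = 15.65 + 3.49 = 19.14 ≈ 19.1 mm.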